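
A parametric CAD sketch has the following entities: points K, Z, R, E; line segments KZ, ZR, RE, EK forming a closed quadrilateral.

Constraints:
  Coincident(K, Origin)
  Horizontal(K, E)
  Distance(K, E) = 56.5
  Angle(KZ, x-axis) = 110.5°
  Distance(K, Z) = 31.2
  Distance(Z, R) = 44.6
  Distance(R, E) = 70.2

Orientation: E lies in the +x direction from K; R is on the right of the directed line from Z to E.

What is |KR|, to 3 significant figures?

19.5

Checks: |ZR| = 44.60 ✓; |RE| = 70.20 ✓.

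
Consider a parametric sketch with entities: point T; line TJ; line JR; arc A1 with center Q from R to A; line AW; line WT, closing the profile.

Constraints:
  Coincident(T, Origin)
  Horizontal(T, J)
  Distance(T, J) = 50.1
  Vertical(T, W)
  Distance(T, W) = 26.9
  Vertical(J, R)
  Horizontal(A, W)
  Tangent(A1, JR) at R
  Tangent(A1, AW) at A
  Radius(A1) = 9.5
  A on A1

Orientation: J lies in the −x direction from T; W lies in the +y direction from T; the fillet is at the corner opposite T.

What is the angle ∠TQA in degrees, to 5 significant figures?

113.20°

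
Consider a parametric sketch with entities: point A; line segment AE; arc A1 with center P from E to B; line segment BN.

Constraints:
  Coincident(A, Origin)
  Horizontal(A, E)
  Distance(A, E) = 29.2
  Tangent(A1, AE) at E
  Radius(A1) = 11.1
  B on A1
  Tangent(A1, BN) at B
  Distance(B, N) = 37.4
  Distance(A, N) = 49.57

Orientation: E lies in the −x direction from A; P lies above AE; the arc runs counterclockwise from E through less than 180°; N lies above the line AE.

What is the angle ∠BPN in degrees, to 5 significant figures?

73.470°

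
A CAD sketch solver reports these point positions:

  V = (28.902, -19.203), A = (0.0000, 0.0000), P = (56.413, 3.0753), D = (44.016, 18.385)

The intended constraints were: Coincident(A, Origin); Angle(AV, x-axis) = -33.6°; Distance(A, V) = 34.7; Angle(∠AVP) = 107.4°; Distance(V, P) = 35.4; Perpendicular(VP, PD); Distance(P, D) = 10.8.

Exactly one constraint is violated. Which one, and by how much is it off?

Distance(P, D) = 10.8 — off by 8.90.

A = (0.00, 0.00) ✓; AV at -33.60° ✓; |AV| = 34.70 ✓; ∠AVP = 107.4° ✓; |VP| = 35.40 ✓; ∠(VP, PD) = 90.00° ✓; |PD| = 19.70 ✗.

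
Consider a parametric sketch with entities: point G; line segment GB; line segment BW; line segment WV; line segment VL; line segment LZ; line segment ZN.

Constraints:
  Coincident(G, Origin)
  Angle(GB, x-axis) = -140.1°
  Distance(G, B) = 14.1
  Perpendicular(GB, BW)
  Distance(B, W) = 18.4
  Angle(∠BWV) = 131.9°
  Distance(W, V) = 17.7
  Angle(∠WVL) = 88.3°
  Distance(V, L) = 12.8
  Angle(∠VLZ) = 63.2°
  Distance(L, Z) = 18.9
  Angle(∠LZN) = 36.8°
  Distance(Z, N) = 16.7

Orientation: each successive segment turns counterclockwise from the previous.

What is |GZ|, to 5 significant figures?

19.497

∠WVL = 88.3° gives VL at 89.700° from the x-axis; with |VL| = 12.8, L = (18.742, -10.978). ∠VLZ = 63.2° gives LZ at -153.50° from the x-axis; with |LZ| = 18.9, Z = (1.8276, -19.411). Then |GZ| = |Z − G| = 19.497.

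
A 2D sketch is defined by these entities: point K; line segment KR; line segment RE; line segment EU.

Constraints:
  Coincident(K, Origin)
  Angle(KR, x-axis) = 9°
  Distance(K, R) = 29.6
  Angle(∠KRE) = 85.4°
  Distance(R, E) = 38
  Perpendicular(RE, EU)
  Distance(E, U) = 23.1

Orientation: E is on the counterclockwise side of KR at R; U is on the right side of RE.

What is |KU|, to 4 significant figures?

63.53

K is at the origin; KR runs at 9.0° with length 29.6, so R = 29.6·(cos 9.0°, sin 9.0°) = (29.24, 4.630). ∠KRE = 85.4°, so RE runs at 9.0° + (180° − 85.4°) = 103.6° from the x-axis; with |RE| = 38.0, E = R + 38.0·(cos 103.6°, sin 103.6°) = (20.30, 41.56). RE is perpendicular to EU; with |EU| = 23.1 on the right of RE, U = E + 23.1·(0.9720, 0.2351) = (42.75, 47.00). Then |KU| = |U − K| = 63.53.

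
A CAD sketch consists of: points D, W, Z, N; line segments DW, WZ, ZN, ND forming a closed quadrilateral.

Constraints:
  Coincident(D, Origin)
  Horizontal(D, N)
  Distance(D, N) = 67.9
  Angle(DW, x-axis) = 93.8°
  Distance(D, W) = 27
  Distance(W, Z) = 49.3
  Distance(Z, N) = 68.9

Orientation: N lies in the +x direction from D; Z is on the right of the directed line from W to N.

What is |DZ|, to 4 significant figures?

22.32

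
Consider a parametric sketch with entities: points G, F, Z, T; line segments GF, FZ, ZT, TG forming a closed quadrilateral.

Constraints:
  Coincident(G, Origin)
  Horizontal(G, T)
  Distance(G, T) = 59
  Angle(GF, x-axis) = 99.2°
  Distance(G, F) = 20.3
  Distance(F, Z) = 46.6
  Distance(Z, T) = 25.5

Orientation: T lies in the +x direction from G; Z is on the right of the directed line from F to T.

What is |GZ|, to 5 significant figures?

35.293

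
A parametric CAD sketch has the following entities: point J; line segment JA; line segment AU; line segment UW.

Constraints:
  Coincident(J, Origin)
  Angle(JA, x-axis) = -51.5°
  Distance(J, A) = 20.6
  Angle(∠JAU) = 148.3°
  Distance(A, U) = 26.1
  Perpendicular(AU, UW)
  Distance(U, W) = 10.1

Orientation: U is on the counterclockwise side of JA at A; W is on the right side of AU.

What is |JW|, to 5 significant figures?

48.385

∠JAU = 148.3°, so AU runs at -51.5° + (180° − 148.3°) = -19.800° from the x-axis; with |AU| = 26.1, U = A + 26.1·(cos -19.800°, sin -19.800°) = (37.381, -24.963). AU is perpendicular to UW; with |UW| = 10.1 on the right of AU, W = U + 10.1·(-0.33874, -0.94088) = (33.960, -34.466). Then |JW| = |W − J| = 48.385.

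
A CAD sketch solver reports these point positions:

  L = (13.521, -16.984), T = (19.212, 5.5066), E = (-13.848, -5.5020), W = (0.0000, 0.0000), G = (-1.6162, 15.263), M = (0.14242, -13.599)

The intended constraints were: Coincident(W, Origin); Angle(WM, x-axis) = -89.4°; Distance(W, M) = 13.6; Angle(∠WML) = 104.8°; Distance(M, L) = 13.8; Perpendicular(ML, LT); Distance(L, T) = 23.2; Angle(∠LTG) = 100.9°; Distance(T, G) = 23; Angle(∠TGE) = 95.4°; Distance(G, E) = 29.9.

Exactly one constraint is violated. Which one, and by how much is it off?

Distance(G, E) = 29.9 — off by 5.80.

W = (0.00, 0.00) ✓; WM at -89.40° ✓; |WM| = 13.60 ✓; ∠WML = 104.8° ✓; |ML| = 13.80 ✓; ∠(ML, LT) = 90.00° ✓; |LT| = 23.20 ✓; ∠LTG = 100.9° ✓; |TG| = 23.00 ✓; ∠TGE = 95.40° ✓; |GE| = 24.10 ✗.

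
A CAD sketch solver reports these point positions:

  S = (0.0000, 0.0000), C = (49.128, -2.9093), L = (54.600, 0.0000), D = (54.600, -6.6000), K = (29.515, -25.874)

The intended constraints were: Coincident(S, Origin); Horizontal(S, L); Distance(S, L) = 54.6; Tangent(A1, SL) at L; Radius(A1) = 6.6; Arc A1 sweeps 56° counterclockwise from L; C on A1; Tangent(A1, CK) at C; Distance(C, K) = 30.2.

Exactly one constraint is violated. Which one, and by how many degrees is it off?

Tangent(A1, CK) at C — off by 6.50°.

S = (0.00, 0.00) ✓; S.y = 0.00, L.y = 0.00 ✓; |SL| = 54.60 ✓; ∠(DL, LS) = 90.00° ✓; |DL| = 6.600 ✓; bearing(D→C) − bearing(D→L) = 56.00° ✓; |DC| = 6.600 ✓; ∠(DC, CK) = 96.50° ✗; |CK| = 30.20 ✓.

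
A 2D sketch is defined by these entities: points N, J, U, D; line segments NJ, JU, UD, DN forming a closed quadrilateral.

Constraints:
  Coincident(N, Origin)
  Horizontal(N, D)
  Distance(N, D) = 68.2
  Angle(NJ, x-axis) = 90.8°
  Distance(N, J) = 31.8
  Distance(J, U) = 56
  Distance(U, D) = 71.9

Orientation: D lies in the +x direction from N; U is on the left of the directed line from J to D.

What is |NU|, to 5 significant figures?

79.787

Checks: |JU| = 56.00 ✓; |UD| = 71.90 ✓.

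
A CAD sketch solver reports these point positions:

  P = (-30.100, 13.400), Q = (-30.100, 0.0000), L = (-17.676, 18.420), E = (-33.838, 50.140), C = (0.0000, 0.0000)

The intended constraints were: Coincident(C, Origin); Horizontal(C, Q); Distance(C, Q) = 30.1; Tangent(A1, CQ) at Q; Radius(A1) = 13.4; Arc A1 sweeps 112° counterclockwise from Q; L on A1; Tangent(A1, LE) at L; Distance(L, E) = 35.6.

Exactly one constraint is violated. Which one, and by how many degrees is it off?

Tangent(A1, LE) at L — off by 5.00°.

C = (0.00, 0.00) ✓; C.y = 0.00, Q.y = 0.00 ✓; |CQ| = 30.10 ✓; ∠(PQ, QC) = 90.00° ✓; |PQ| = 13.40 ✓; bearing(P→L) − bearing(P→Q) = 112.0° ✓; |PL| = 13.40 ✓; ∠(PL, LE) = 85.00° ✗; |LE| = 35.60 ✓.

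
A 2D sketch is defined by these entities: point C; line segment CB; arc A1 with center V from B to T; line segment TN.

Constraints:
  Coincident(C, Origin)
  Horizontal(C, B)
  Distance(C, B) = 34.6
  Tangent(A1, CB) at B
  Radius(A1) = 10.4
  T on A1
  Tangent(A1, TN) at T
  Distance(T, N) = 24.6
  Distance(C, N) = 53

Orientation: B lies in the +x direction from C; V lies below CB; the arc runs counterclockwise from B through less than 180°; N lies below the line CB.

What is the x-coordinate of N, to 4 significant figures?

38.06

C is at the origin; C and B share the same y with |CB| = 34.6 and B on the +x side, so B = (34.60, 0.000). The tangent condition forces VB to be normal to CB, so V = B + (0, -10.4) = (34.60, -10.40). Since VT ⟂ TN (tangency), |VN| = √(10.4² + 24.6²) = 26.71 regardless of where T sits on A1. So N lies on both circle(C, 53.0) and circle(V, 26.71); the below-CB intersection is N = (38.06, -36.88). T is the foot of the tangent from N: T = (25.63, -15.66).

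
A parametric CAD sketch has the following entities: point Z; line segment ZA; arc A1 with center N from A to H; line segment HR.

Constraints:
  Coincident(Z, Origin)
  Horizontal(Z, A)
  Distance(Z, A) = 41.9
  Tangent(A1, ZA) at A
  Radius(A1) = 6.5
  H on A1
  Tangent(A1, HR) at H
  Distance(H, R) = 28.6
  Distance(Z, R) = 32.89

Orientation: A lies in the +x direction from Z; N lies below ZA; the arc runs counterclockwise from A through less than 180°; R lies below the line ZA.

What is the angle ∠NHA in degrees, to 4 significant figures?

62.67°

Z is at the origin; Z and A share the same y with |ZA| = 41.9 and A on the +x side, so A = (41.90, 0.000). Tangency of A1 to ZA means the radius NA is perpendicular to ZA, so N = A + (0, -6.5) = (41.90, -6.500). Since NH ⟂ HR (tangency), |NR| = √(6.5² + 28.6²) = 29.33 regardless of where H sits on A1. So R lies on both circle(Z, 32.89) and circle(N, 29.33); the below-ZA intersection is R = (20.05, -26.07). H is the foot of the tangent from R: H = (36.60, -2.740).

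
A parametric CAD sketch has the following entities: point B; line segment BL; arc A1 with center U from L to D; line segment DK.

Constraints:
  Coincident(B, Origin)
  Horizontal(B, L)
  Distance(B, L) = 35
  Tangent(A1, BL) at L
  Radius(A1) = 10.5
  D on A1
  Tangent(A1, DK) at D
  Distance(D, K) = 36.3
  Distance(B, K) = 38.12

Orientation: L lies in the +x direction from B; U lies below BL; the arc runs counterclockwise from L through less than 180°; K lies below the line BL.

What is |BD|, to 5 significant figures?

26.371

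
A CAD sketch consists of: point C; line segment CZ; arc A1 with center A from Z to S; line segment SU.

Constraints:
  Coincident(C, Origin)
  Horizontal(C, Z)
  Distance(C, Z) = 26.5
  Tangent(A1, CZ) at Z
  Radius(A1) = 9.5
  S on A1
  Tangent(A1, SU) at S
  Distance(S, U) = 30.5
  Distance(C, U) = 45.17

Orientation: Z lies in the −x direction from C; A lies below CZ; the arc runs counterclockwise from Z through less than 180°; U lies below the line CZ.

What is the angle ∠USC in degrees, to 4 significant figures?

82.49°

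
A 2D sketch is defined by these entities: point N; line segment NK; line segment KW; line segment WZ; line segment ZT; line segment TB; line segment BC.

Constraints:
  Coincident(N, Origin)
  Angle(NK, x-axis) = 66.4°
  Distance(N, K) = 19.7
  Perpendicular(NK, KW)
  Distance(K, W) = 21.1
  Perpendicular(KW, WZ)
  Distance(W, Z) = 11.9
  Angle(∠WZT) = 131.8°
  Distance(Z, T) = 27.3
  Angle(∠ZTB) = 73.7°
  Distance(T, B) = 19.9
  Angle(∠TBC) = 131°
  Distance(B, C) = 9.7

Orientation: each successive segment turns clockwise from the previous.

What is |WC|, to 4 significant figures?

25.26

∠ZTB = 73.7° gives TB at 91.90° from the x-axis; with |TB| = 19.9, B = (-4.136, 10.06). ∠TBC = 131.0° gives BC at 42.90° from the x-axis; with |BC| = 9.7, C = (2.970, 16.67). Then |WC| = |C − W| = 25.26.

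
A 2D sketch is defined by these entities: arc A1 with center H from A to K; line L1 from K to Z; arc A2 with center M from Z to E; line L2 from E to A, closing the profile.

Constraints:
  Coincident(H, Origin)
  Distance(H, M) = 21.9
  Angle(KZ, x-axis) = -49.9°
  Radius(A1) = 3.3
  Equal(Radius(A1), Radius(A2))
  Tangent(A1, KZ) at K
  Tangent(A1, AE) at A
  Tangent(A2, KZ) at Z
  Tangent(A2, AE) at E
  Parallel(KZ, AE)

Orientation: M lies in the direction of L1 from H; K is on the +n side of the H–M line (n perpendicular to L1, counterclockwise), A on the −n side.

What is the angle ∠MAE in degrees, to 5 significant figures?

8.5691°

The slot axis is L1's direction at -49.9°, so u = (cos -49.9°, sin -49.9°) = (0.64412, -0.76492) and n = (−sin -49.9°, cos -49.9°) = (0.76492, 0.64412). H is at the origin and M lies 21.9 along u from H, so M = 21.9·u = (14.106, -16.752). Tangency of A1 to both parallel lines with radius 3.3 puts K and A at H ± 3.3·n: K = (2.5242, 2.1256), A = (-2.5242, -2.1256). Equal radii place Z and E the same way about M: Z = M + 3.3·n = (16.631, -14.626), E = M − 3.3·n = (11.582, -18.877). Then cos ∠MAE = AM·AE / (|AM||AE|), giving 8.5691°.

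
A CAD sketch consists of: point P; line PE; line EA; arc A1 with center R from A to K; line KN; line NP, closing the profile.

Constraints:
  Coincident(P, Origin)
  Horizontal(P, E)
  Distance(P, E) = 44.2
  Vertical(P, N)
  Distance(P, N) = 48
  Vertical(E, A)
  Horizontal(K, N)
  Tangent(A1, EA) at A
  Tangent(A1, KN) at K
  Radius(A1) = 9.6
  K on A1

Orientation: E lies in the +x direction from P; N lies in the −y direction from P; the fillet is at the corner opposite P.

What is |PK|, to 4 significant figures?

59.17

P is at the origin; PE is horizontal with |PE| = 44.2 and E on the +x side, so E = (44.20, 0.000). PN is vertical with |PN| = 48.0 and N on the −y side, so N = (0.000, -48.00). The virtual corner opposite P is at (44.20, -48.00). The tangent condition forces RA to be normal to EA and A1 meets KN tangentially, so RK is at right angles to KN, with radius 9.6, so the center R sits 9.6 in from both sides at R = (34.60, -38.40). That places the tangent points at A = (44.20, -38.40) on EA and K = (34.60, -48.00) on KN. Then |PK| = |K − P| = 59.17.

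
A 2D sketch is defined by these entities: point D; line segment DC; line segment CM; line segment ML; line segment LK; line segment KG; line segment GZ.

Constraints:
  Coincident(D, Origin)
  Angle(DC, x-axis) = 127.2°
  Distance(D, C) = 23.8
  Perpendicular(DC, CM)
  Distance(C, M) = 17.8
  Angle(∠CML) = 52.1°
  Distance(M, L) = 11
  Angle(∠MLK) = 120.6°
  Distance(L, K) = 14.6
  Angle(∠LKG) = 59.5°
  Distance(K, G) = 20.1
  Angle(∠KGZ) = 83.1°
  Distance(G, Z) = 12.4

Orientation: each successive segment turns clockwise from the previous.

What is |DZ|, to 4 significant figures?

29.93

∠LKG = 59.5° gives KG at 89.40° from the x-axis; with |KG| = 20.1, G = (-12.79, 31.54). ∠KGZ = 83.1° gives GZ at -7.500° from the x-axis; with |GZ| = 12.4, Z = (-0.4979, 29.92). Then |DZ| = |Z − D| = 29.93.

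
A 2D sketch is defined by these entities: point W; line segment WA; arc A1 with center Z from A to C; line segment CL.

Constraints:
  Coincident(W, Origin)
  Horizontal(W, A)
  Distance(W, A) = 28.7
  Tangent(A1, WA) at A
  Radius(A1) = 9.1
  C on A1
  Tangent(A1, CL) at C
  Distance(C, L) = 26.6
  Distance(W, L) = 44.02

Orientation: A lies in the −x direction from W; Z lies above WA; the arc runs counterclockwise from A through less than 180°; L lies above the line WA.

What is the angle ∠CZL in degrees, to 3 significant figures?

71.1°

W is at the origin; W and A share the same y with |WA| = 28.7 and A on the −x side, so A = (-28.7, 0.00). A1 meets WA tangentially, so ZA is at right angles to WA, so Z = A + (0, 9.1) = (-28.7, 9.10). Since ZC ⟂ CL (tangency), |ZL| = √(9.1² + 26.6²) = 28.1 regardless of where C sits on A1. So L lies on both circle(W, 44.02) and circle(Z, 28.1); the above-WA intersection is L = (-24.1, 36.8). C is the foot of the tangent from L: C = (-19.7, 10.6).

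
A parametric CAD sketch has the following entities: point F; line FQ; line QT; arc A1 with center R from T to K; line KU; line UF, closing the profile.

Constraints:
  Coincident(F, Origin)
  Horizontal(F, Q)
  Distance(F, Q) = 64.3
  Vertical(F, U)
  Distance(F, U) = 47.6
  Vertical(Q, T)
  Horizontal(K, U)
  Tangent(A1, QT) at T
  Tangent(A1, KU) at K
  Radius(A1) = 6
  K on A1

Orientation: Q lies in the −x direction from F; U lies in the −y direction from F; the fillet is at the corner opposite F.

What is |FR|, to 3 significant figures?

71.6

F and U share the same x with |FU| = 47.6 and U on the −y side, so U = (0.00, -47.6). The virtual corner opposite F is at (-64.3, -47.6). A1 meets QT tangentially, so RT is at right angles to QT and A1 meets KU tangentially, so RK is at right angles to KU, with radius 6.0, so the center R sits 6.0 in from both sides at R = (-58.3, -41.6). Then |FR| = |R − F| = 71.6.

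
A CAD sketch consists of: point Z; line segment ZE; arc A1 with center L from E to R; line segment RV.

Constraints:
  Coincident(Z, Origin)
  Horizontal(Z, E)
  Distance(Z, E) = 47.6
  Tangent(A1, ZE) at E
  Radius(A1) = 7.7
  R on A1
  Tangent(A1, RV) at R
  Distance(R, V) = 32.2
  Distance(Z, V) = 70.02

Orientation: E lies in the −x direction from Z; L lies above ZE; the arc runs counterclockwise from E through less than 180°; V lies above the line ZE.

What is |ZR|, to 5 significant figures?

42.717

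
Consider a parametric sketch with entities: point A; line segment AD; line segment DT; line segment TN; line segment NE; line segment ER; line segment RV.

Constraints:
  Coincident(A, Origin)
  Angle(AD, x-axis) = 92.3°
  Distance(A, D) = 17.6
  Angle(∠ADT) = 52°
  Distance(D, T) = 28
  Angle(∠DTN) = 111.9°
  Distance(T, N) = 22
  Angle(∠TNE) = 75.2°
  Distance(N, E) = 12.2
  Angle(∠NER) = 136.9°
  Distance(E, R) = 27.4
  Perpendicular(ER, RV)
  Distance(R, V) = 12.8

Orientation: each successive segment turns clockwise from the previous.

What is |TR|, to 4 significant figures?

26.71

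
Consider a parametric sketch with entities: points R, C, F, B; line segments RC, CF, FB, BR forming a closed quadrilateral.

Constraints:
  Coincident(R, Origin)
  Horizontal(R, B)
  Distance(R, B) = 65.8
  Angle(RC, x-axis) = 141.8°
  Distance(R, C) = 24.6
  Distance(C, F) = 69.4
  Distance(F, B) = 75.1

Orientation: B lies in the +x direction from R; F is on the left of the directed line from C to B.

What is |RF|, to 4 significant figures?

71.33

R is at the origin; RB is horizontal with |RB| = 65.8 and B in +x, so B = (65.8, 0). RC runs at 141.8° with |RC| = 24.6, so C = (-19.33, 15.21). F is determined by |CF| = 69.4 and |FB| = 75.1 together: it lies at the intersection of circle(C, 69.4) and circle(B, 75.1). With |CB| = 86.48, the foot of the radical line on CB is 38.48 from C and the perpendicular offset is √(69.4² − 38.48²) = 57.76. Taking the left-of-CB solution: F = (28.71, 65.30).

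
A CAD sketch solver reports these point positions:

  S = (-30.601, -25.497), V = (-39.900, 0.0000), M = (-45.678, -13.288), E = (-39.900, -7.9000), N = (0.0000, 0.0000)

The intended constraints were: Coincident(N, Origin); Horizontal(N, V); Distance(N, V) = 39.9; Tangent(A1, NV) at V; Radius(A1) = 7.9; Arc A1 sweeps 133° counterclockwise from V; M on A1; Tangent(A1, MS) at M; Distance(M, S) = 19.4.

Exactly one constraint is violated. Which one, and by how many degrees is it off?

Tangent(A1, MS) at M — off by 8.00°.

N = (0.00, 0.00) ✓; N.y = 0.00, V.y = 0.00 ✓; |NV| = 39.90 ✓; ∠(EV, VN) = 90.00° ✓; |EV| = 7.900 ✓; bearing(E→M) − bearing(E→V) = 133.0° ✓; |EM| = 7.900 ✓; ∠(EM, MS) = 82.00° ✗; |MS| = 19.40 ✓.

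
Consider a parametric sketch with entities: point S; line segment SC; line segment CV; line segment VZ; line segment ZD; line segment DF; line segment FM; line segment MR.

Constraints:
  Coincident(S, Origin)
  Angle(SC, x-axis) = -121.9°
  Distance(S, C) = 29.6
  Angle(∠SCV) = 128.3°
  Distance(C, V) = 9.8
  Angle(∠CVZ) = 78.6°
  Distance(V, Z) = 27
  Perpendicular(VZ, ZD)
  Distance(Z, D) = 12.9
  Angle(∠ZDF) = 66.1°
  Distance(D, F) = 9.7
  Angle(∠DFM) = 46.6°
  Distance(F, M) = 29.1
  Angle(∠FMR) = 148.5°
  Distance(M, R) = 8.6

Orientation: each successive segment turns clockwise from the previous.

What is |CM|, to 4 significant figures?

44.65

S is at the origin; SC runs at -121.9° with length 29.6, so C = (-15.64, -25.13). ∠SCV = 128.3° gives CV at -173.6° from the x-axis; with |CV| = 9.8, V = (-25.38, -26.22). ∠CVZ = 78.6° gives VZ at 85.00° from the x-axis; with |VZ| = 27.0, Z = (-23.03, 0.6753). The perpendicularity gives ZD at right angles to VZ, so ZD runs at -5.000°; with |ZD| = 12.9, D = (-10.18, -0.4490). ∠ZDF = 66.1° gives DF at -118.9° from the x-axis; with |DF| = 9.7, F = (-14.86, -8.941). ∠DFM = 46.6° gives FM at 107.7° from the x-axis; with |FM| = 29.1, M = (-23.71, 18.78). Then |CM| = |M − C| = 44.65.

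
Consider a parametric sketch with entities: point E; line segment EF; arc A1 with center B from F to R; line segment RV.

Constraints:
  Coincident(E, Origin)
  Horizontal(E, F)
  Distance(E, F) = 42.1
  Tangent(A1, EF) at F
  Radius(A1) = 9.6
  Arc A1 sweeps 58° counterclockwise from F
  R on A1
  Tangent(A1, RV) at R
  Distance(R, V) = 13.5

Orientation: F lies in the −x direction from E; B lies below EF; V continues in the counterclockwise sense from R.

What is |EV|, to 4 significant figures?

59.57

E is at the origin; E and F share the same y with |EF| = 42.1 and F on the −x side, so F = (-42.10, 0.000). Since A1 is tangent to EF there, BF ⟂ EF, so B = F + (0, -9.6) = (-42.10, -9.600). On A1, F sits at bearing 90° from B; a 58° counterclockwise sweep puts R at bearing 148°, so R = B + 9.6·(cos 148°, sin 148°) = (-50.24, -4.513). Since A1 is tangent to RV there, BR ⟂ RV, so RV runs along (−sin 148°, cos 148°); with |RV| = 13.5, V = (-57.40, -15.96). Then |EV| = |V − E| = 59.57.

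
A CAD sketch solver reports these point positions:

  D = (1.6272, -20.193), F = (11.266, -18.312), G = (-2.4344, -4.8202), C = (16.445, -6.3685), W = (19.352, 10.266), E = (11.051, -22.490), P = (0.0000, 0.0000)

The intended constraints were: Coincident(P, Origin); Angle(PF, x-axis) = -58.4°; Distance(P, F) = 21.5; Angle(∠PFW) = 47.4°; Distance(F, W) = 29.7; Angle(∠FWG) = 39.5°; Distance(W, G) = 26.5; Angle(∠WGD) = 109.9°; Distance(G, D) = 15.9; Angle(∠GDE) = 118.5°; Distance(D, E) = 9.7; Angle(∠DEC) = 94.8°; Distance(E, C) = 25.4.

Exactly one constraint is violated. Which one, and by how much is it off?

Distance(E, C) = 25.4 — off by 8.40.

P = (0.00, 0.00) ✓; PF at -58.40° ✓; |PF| = 21.50 ✓; ∠PFW = 47.40° ✓; |FW| = 29.70 ✓; ∠FWG = 39.50° ✓; |WG| = 26.50 ✓; ∠WGD = 109.9° ✓; |GD| = 15.90 ✓; ∠GDE = 118.5° ✓; |DE| = 9.700 ✓; ∠DEC = 94.80° ✓; |EC| = 17.00 ✗.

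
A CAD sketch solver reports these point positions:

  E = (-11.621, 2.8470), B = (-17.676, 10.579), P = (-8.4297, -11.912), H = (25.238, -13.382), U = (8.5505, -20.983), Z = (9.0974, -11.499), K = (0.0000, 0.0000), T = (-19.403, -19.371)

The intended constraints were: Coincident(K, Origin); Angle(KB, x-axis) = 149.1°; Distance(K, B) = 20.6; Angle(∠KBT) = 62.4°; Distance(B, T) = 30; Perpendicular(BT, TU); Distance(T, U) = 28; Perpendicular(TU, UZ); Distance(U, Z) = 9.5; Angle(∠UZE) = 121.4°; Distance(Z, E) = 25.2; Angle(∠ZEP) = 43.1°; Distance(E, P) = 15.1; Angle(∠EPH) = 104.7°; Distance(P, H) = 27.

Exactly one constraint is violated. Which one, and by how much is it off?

Distance(P, H) = 27 — off by 6.70.

K = (0.00, 0.00) ✓; KB at 149.1° ✓; |KB| = 20.60 ✓; ∠KBT = 62.40° ✓; |BT| = 30.00 ✓; ∠(BT, TU) = 90.00° ✓; |TU| = 28.00 ✓; ∠(TU, UZ) = 90.00° ✓; |UZ| = 9.500 ✓; ∠UZE = 121.4° ✓; |ZE| = 25.20 ✓; ∠ZEP = 43.10° ✓; |EP| = 15.10 ✓; ∠EPH = 104.7° ✓; |PH| = 33.70 ✗.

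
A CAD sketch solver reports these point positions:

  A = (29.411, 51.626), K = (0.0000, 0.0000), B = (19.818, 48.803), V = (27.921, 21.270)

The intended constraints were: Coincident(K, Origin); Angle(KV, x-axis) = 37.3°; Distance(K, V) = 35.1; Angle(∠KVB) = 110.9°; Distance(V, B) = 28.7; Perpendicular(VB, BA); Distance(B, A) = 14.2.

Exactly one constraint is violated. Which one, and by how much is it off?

Distance(B, A) = 14.2 — off by 4.20.

K = (0.00, 0.00) ✓; KV at 37.30° ✓; |KV| = 35.10 ✓; ∠KVB = 110.9° ✓; |VB| = 28.70 ✓; ∠(VB, BA) = 90.00° ✓; |BA| = 10.00 ✗.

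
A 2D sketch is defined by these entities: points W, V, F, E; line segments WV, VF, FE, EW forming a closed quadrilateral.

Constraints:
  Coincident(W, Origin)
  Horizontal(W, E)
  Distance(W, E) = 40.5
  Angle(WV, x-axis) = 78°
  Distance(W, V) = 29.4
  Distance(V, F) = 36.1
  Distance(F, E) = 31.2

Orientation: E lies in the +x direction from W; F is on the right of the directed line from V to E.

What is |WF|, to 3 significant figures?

12.4

W is at the origin; W and E share the same y with |WE| = 40.5 and E in +x, so E = (40.5, 0). WV runs at 78.0° with |WV| = 29.4, so V = (6.11, 28.8). F is determined by |VF| = 36.1 and |FE| = 31.2 together: it lies at the intersection of circle(V, 36.1) and circle(E, 31.2). With |VE| = 44.8, the foot of the radical line on VE is 26.1 from V and the perpendicular offset is √(36.1² − 26.1²) = 24.9. Taking the right-of-VE solution: F = (10.1, -7.12).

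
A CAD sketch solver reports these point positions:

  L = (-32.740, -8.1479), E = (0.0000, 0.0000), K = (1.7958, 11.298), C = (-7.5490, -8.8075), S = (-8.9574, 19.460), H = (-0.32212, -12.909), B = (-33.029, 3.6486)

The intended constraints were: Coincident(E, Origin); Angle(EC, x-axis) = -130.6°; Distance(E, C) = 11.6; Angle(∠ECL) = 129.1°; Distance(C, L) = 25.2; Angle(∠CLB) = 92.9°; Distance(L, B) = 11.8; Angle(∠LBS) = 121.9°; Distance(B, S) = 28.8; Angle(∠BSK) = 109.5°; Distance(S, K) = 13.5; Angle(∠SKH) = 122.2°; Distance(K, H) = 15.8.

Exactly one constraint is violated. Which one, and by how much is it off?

Distance(K, H) = 15.8 — off by 8.50.

E = (0.00, 0.00) ✓; EC at -130.6° ✓; |EC| = 11.60 ✓; ∠ECL = 129.1° ✓; |CL| = 25.20 ✓; ∠CLB = 92.90° ✓; |LB| = 11.80 ✓; ∠LBS = 121.9° ✓; |BS| = 28.80 ✓; ∠BSK = 109.5° ✓; |SK| = 13.50 ✓; ∠SKH = 122.2° ✓; |KH| = 24.30 ✗.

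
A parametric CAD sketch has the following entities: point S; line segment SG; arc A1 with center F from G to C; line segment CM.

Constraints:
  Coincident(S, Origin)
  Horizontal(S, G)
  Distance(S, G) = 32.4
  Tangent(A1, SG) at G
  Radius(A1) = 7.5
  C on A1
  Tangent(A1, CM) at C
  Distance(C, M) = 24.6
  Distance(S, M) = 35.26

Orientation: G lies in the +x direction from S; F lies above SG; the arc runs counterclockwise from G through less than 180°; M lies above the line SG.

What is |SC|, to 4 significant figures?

39.65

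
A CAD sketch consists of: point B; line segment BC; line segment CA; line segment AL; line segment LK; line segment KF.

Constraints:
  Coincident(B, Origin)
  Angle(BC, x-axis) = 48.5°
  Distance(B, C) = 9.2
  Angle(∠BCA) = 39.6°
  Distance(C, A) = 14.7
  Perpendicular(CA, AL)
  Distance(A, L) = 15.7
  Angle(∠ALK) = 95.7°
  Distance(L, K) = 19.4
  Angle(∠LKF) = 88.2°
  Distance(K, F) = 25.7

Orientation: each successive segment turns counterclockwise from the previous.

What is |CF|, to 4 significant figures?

10.23

∠ALK = 95.7° gives LK at 3.200° from the x-axis; with |LK| = 19.4, K = (13.37, -9.812). ∠LKF = 88.2° gives KF at 95.00° from the x-axis; with |KF| = 25.7, F = (11.13, 15.79). Then |CF| = |F − C| = 10.23.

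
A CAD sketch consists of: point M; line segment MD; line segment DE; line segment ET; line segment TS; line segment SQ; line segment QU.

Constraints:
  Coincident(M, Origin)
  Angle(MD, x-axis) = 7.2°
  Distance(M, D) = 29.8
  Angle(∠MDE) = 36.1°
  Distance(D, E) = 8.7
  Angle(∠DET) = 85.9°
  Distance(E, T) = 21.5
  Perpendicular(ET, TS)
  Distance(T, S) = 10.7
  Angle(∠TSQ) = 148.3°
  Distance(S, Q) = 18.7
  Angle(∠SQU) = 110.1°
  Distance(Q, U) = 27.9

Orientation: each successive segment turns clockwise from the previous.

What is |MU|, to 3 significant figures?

49.4

∠TSQ = 148.3° gives SQ at 7.50° from the x-axis; with |SQ| = 18.7, Q = (36.5, 23.6). ∠SQU = 110.1° gives QU at -62.4° from the x-axis; with |QU| = 27.9, U = (49.4, -1.09). Then |MU| = |U − M| = 49.4.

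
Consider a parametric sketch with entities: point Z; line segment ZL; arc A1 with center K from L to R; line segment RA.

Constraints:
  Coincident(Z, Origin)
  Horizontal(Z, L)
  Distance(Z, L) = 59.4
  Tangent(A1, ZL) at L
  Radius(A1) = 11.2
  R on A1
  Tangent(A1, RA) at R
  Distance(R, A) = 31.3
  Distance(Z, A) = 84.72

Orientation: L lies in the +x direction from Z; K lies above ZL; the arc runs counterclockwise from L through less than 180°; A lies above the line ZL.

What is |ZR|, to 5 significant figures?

71.217

Z is at the origin; ZL is horizontal with |ZL| = 59.4 and L on the +x side, so L = (59.400, 0.0000). The tangent condition forces KL to be normal to ZL, so K = L + (0, 11.2) = (59.400, 11.200). Since KR ⟂ RA (tangency), |KA| = √(11.2² + 31.3²) = 33.243 regardless of where R sits on A1. So A lies on both circle(Z, 84.72) and circle(K, 33.243); the above-ZL intersection is A = (74.140, 40.997). R is the foot of the tangent from A: R = (70.525, 9.9065).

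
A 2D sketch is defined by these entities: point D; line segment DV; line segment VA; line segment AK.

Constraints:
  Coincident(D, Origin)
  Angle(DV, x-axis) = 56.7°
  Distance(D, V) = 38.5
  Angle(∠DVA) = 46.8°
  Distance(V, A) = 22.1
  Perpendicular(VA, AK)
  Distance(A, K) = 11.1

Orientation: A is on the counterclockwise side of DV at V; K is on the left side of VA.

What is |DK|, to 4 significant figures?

17.49

D is at the origin; DV runs at 56.7° with length 38.5, so V = 38.5·(cos 56.7°, sin 56.7°) = (21.14, 32.18). ∠DVA = 46.8°, so VA runs at 56.7° + (180° − 46.8°) = 189.9° from the x-axis; with |VA| = 22.1, A = V + 22.1·(cos 189.9°, sin 189.9°) = (-0.6335, 28.38). VA is perpendicular to AK; with |AK| = 11.1 on the left of VA, K = A + 11.1·(0.1719, -0.9851) = (1.275, 17.44). Then |DK| = |K − D| = 17.49.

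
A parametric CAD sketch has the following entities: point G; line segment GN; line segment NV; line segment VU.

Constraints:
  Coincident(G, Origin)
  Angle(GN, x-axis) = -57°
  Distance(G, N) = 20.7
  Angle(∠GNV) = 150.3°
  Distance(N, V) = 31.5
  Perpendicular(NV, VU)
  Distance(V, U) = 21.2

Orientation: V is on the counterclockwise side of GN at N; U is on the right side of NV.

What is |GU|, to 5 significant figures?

58.633

G is at the origin; GN runs at -57.0° with length 20.7, so N = 20.7·(cos -57.0°, sin -57.0°) = (11.274, -17.360). ∠GNV = 150.3°, so NV runs at -57.0° + (180° − 150.3°) = -27.300° from the x-axis; with |NV| = 31.5, V = N + 31.5·(cos -27.300°, sin -27.300°) = (39.265, -31.808). NV is perpendicular to VU; with |VU| = 21.2 on the right of NV, U = V + 21.2·(-0.45865, -0.88862) = (29.542, -50.647). Then |GU| = |U − G| = 58.633.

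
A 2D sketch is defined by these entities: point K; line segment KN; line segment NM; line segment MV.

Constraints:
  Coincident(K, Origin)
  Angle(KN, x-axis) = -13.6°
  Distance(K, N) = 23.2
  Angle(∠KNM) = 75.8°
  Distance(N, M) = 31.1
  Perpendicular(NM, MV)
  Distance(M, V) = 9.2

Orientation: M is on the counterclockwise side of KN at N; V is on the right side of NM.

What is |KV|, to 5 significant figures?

40.619

∠KNM = 75.8°, so NM runs at -13.6° + (180° − 75.8°) = 90.600° from the x-axis; with |NM| = 31.1, M = N + 31.1·(cos 90.600°, sin 90.600°) = (22.224, 25.643). NM ⟂ MV; with |MV| = 9.2 on the right of NM, V = M + 9.2·(0.99995, 0.010472) = (31.423, 25.739). Then |KV| = |V − K| = 40.619.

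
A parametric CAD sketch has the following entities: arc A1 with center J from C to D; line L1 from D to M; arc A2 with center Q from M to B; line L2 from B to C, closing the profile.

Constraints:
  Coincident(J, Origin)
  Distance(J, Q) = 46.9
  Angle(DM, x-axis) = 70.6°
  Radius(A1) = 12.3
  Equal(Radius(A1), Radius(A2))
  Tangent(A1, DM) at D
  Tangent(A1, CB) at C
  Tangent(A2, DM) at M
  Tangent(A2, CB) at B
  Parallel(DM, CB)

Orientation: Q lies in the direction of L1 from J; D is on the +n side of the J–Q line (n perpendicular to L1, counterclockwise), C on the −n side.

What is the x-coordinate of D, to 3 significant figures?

-11.6

The slot axis is L1's direction at 70.6°, so u = (cos 70.6°, sin 70.6°) = (0.332, 0.943) and n = (−sin 70.6°, cos 70.6°) = (-0.943, 0.332). J is at the origin and Q lies 46.9 along u from J, so Q = 46.9·u = (15.6, 44.2). Tangency of A1 to both parallel lines with radius 12.3 puts D and C at J ± 12.3·n: D = (-11.6, 4.09), C = (11.6, -4.09). So D.x = -11.6.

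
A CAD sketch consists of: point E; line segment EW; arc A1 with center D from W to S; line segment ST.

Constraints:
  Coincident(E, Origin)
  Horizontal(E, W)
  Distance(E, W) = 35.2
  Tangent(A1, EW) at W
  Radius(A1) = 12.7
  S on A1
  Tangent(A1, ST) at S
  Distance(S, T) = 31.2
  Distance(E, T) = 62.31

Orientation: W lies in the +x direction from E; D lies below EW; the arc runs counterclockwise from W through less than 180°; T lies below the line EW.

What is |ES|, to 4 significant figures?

31.77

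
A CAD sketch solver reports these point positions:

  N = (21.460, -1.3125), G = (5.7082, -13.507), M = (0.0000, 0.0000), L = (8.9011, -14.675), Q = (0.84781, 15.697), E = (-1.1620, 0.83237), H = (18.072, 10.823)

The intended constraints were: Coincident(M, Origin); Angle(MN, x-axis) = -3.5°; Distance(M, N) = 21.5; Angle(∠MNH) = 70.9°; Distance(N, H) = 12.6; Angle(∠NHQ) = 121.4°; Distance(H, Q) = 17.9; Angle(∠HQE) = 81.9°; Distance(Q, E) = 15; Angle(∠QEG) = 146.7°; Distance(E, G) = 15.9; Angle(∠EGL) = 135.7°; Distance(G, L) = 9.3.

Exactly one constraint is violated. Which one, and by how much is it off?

Distance(G, L) = 9.3 — off by 5.90.

M = (0.00, 0.00) ✓; MN at -3.500° ✓; |MN| = 21.50 ✓; ∠MNH = 70.90° ✓; |NH| = 12.60 ✓; ∠NHQ = 121.4° ✓; |HQ| = 17.90 ✓; ∠HQE = 81.90° ✓; |QE| = 15.00 ✓; ∠QEG = 146.7° ✓; |EG| = 15.90 ✓; ∠EGL = 135.7° ✓; |GL| = 3.400 ✗.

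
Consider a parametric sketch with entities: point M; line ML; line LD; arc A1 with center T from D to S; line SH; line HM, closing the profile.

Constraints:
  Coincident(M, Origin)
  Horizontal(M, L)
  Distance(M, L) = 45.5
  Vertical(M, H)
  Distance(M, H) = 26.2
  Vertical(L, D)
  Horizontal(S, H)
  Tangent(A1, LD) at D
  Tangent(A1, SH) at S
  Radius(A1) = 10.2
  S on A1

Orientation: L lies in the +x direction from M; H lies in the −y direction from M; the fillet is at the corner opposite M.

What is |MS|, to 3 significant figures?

44.0

The virtual corner opposite M is at (45.5, -26.2). A1 meets LD tangentially, so TD is at right angles to LD and since A1 is tangent to SH there, TS ⟂ SH, with radius 10.2, so the center T sits 10.2 in from both sides at T = (35.3, -16.0). That places the tangent points at D = (45.5, -16.0) on LD and S = (35.3, -26.2) on SH. Then |MS| = |S − M| = 44.0.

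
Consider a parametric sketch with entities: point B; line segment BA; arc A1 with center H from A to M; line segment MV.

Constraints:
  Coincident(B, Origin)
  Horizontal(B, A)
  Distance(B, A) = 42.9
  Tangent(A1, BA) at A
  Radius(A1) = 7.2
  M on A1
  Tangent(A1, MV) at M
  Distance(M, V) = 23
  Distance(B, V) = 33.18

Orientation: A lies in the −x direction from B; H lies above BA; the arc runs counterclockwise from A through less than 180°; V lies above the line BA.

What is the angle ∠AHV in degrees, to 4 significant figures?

129.6°

B is at the origin; BA is horizontal with |BA| = 42.9 and A on the −x side, so A = (-42.90, 0.000). Tangency of A1 to BA means the radius HA is perpendicular to BA, so H = A + (0, 7.2) = (-42.90, 7.200). Since HM ⟂ MV (tangency), |HV| = √(7.2² + 23.0²) = 24.10 regardless of where M sits on A1. So V lies on both circle(B, 33.18) and circle(H, 24.10); the above-BA intersection is V = (-24.33, 22.56). M is the foot of the tangent from V: M = (-36.86, 3.276).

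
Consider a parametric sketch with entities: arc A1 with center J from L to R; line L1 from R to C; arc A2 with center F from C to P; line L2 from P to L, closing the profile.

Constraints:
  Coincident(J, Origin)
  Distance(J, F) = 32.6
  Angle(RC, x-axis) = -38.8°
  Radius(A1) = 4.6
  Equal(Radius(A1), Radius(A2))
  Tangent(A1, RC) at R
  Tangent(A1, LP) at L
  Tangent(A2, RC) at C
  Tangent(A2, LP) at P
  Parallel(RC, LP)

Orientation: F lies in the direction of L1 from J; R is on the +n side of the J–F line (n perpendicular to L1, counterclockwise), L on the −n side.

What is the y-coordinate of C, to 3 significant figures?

-16.8

The slot axis is L1's direction at -38.8°, so u = (cos -38.8°, sin -38.8°) = (0.779, -0.627) and n = (−sin -38.8°, cos -38.8°) = (0.627, 0.779). J is at the origin and F lies 32.6 along u from J, so F = 32.6·u = (25.4, -20.4). Tangency of A1 to both parallel lines with radius 4.6 puts R and L at J ± 4.6·n: R = (2.88, 3.58), L = (-2.88, -3.58). Equal radii place C and P the same way about F: C = F + 4.6·n = (28.3, -16.8), P = F − 4.6·n = (22.5, -24.0). So C.y = -16.8.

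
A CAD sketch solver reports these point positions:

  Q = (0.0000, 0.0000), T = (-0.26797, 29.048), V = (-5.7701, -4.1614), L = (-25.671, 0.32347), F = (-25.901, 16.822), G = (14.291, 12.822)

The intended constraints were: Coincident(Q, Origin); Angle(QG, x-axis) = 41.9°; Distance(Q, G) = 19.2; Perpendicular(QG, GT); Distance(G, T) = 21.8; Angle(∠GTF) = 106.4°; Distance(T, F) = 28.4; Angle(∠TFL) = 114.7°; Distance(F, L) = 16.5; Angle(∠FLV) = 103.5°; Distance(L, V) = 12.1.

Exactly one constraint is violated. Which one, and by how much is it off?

Distance(L, V) = 12.1 — off by 8.30.

Q = (0.00, 0.00) ✓; QG at 41.90° ✓; |QG| = 19.20 ✓; ∠(QG, GT) = 90.00° ✓; |GT| = 21.80 ✓; ∠GTF = 106.4° ✓; |TF| = 28.40 ✓; ∠TFL = 114.7° ✓; |FL| = 16.50 ✓; ∠FLV = 103.5° ✓; |LV| = 20.40 ✗.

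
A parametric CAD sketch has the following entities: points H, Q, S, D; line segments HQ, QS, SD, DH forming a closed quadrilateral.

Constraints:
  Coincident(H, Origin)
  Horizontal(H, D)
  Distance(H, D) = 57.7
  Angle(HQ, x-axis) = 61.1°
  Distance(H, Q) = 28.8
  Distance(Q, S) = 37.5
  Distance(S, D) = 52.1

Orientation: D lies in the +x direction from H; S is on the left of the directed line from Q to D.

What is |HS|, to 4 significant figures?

65.29

Checks: |QS| = 37.50 ✓; |SD| = 52.10 ✓.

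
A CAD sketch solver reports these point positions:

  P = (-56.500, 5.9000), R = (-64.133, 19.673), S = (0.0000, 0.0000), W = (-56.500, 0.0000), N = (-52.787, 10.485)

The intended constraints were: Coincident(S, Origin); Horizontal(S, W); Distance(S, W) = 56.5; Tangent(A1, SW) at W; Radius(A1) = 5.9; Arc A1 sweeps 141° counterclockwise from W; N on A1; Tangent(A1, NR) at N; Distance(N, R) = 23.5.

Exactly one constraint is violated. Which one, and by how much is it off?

Distance(N, R) = 23.5 — off by 8.90.

S = (0.00, 0.00) ✓; S.y = 0.00, W.y = 0.00 ✓; |SW| = 56.50 ✓; ∠(PW, WS) = 90.00° ✓; |PW| = 5.900 ✓; bearing(P→N) − bearing(P→W) = 141.0° ✓; |PN| = 5.900 ✓; ∠(PN, NR) = 90.00° ✓; |NR| = 14.60 ✗.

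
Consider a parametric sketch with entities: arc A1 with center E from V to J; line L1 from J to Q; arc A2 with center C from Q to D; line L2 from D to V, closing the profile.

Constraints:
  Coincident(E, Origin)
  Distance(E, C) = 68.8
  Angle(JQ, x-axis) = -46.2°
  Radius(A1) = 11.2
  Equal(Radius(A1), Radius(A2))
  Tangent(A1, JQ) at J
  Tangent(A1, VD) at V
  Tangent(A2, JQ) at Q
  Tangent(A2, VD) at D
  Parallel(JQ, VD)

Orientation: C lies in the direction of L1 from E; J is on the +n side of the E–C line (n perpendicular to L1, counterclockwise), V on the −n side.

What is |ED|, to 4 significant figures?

69.71

The slot axis is L1's direction at -46.2°, so u = (cos -46.2°, sin -46.2°) = (0.6921, -0.7218) and n = (−sin -46.2°, cos -46.2°) = (0.7218, 0.6921). E is at the origin and C lies 68.8 along u from E, so C = 68.8·u = (47.62, -49.66). Tangency of A1 to both parallel lines with radius 11.2 puts J and V at E ± 11.2·n: J = (8.084, 7.752), V = (-8.084, -7.752). Equal radii place Q and D the same way about C: Q = C + 11.2·n = (55.70, -41.91), D = C − 11.2·n = (39.54, -57.41). Then |ED| = |D − E| = 69.71.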